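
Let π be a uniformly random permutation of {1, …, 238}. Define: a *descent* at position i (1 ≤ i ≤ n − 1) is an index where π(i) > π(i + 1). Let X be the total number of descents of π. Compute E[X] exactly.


Write X = Σ X_I over i = 1, …, 237, with X_I the indicator of one descent.
There are 237 indicators.
For each fixed i, the pair (π(i), π(i+1)) is a uniformly random ordered pair of distinct values from {1, …, 238}; by symmetry P[π(i) > π(i+1)] = 1/2.
By linearity: E[X] = 237 · (1/2) = (238 − 1) · (1/2) = 237/2 ≈ 118.500000.

E[X] = 237/2 = 118.500000.


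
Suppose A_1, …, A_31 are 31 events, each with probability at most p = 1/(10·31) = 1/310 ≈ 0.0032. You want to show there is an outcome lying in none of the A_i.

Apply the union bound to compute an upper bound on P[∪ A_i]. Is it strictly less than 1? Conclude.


Union bound: P[∪_{i=1}^{31} A_i] ≤ Σ_i P[A_i] ≤ 31·p = 31·(1/310) = 1/10.
Numerically: 1/10 ≈ 0.1000.
Is 1/10 < 1? YES.
Since P[∪ A_i] ≤ 1/10 < 1, the complement has P[∩ A_i^c] ≥ 1 − 1/10 = 9/10 > 0, so some outcome avoids every A_i.

31·p = 1/10 ≈ 0.1000; existence CERTIFIED by the union bound.


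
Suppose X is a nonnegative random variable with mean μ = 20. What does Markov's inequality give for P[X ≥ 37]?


μ = E[X] = 20, a = 37.
Markov: P[X ≥ 37] ≤ μ/a = (20)/37 = 20/37.
Numerically: ≈ 0.541.
(Since a = 37 > μ = 20.000, the bound 20/37 is < 1 and informative.)

P[X ≥ 37] ≤ 20/37 ≈ 0.541.


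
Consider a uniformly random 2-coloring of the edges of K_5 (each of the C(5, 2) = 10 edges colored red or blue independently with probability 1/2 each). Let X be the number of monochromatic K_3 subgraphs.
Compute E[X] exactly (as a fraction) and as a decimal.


Let X = Σ_S X_S over the C(5, 3) = 10 subsets S of size 3, where X_S = 1 if the K_3 on S is monochromatic.
For a fixed S, the K_3 on S has C(3, 2) = 3 edges. P[all 3 edges red] = (1/2)^3, and likewise for blue, so P[monochromatic] = 2·(1/2)^3 = 2^{1 − 3} = 1/4.
Summing: E[X] = C(5, 3) · 2^{1 − 3} = 10 · 1/4 = 5/2.
Numerically: E[X] ≈ 2.500.

E[X] = C(5,3)·2^(1−C(3,2)) = 5/2 ≈ 2.500.


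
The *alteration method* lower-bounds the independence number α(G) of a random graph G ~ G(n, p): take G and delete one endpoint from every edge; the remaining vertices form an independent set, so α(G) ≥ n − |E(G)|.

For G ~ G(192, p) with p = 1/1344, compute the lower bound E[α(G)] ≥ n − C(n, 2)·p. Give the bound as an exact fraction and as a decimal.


E[|E(G)|] = C(192, 2)·p = 18336 · (1/1344) = 191/14.
E[α(G)] ≥ n − E[|E(G)|] = 192 − 191/14 = 2497/14.
Numerically: ≈ 178.357.
(This is only a lower bound; the true E[α(G)] may be larger.)

E[α(G)] ≥ 2497/14 ≈ 178.357.


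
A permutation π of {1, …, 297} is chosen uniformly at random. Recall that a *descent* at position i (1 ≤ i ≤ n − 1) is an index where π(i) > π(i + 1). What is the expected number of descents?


Write X = Σ X_I over i = 1, …, 296, with X_I the indicator of one descent.
There are 296 indicators.
For each fixed i, the pair (π(i), π(i+1)) is a uniformly random ordered pair of distinct values from {1, …, 297}; by symmetry P[π(i) > π(i+1)] = 1/2.
By linearity: E[X] = 296 · (1/2) = (297 − 1) · (1/2) = 148 ≈ 148.000000.

E[X] = 148 = 148.000000.


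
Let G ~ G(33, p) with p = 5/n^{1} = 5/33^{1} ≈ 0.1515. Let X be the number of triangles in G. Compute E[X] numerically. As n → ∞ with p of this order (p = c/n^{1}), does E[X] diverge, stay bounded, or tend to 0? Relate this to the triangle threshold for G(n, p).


Number of potential triangles: C(33, 3) = 5456.
Each occurs with probability p³ ≈ (0.1515)³ ≈ 3.478309e-03.
By linearity: E[X] = C(33, 3)·p³ ≈ 5456 · 3.478309e-03 ≈ 18.9777.
Here α = 1, so p = 5/n is exactly at the triangle threshold p ~ 1/n. Asymptotically E[X] → c³/6 = 5³/6 = 125/6 ≈ 20.8333, a bounded constant. In this regime the triangle count is asymptotically Poisson(c³/6).

E[X] ≈ 18.9777; in regime p = Θ(1/n^{1}) E[X] stays bounded (at the triangle threshold p ~ 1/n).


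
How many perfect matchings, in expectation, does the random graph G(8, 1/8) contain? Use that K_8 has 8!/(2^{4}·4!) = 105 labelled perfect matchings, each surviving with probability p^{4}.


K_8 has 8!/(2^{4}·4!) = 105 labelled perfect matchings.
For each such perfect matching H, let X_H = 1 if all 4 edges of H are present in G. Then P[X_H = 1] = p^{4} = (1/8)^{4} = 1/4096.
Summing the indicators: E[X] = Σ_H E[X_H] = 105 · p^{4} = 105 · 1/4096 = 105/4096.
Numerically: E[X] ≈ 0.0256348.

E[X] = 105 · (1/8)^{4} = 105/4096 ≈ 0.0256348.


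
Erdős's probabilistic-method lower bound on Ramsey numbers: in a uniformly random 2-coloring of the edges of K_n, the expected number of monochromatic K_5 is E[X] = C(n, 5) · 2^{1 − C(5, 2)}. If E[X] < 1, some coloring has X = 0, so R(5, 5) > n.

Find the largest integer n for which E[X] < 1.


We need C(n, 5) · 2^{1 − 10} < 1, i.e. C(n, 5) < 2^{10 − 1} = 512.
Check values of n near the boundary:
  n = 5: C(5, 5) = 1; 1 < 512? YES
  n = 6: C(6, 5) = 6; 6 < 512? YES
  n = 7: C(7, 5) = 21; 21 < 512? YES
  n = 8: C(8, 5) = 56; 56 < 512? YES
  n = 9: C(9, 5) = 126; 126 < 512? YES
  n = 10: C(10, 5) = 252; 252 < 512? YES
  n = 11: C(11, 5) = 462; 462 < 512? YES
  n = 12: C(12, 5) = 792; 792 < 512? NO
  n = 13: C(13, 5) = 1287; 1287 < 512? NO
  n = 14: C(14, 5) = 2002; 2002 < 512? NO
The largest n with C(n, 5) < 512 is n = 11 (where E[X] = 231/256 ≈ 0.902344). Hence R(5, 5) > 11, i.e. R(5, 5) ≥ 12.

Largest n = 11; hence R(5, 5) > 11.


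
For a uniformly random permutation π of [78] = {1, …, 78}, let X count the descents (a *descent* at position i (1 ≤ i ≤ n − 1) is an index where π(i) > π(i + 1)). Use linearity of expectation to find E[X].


Write X = Σ X_I over i = 1, …, 77, with X_I the indicator of one descent.
There are 77 indicators.
For each fixed i, the pair (π(i), π(i+1)) is a uniformly random ordered pair of distinct values from {1, …, 78}; by symmetry P[π(i) > π(i+1)] = 1/2.
By linearity: E[X] = 77 · (1/2) = (78 − 1) · (1/2) = 77/2 ≈ 38.500.

E[X] = 77/2 = 38.500.


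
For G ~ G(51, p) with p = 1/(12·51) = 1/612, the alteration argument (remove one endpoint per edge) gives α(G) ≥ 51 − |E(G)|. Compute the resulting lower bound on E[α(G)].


E[|E(G)|] = C(51, 2)·p = 1275 · (1/612) = 25/12.
E[α(G)] ≥ n − E[|E(G)|] = 51 − 25/12 = 587/12.
Numerically: ≈ 48.91667.
(This is only a lower bound; the true E[α(G)] may be larger.)

E[α(G)] ≥ 587/12 ≈ 48.91667.


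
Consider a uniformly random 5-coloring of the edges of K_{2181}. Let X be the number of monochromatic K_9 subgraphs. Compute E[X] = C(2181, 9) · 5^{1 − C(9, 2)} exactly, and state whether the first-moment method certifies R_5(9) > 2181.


E[X] = C(2181, 9) · 5^{1 − 36} = 3026635205263909847920400 · 5^{−35} = 3026635205263909847920400/2910383045673370361328125.
As a reduced fraction: E[X] = 121065408210556393916816/116415321826934814453125 ≈ 1.039944.
Is E[X] < 1? NO.
Since E[X] ≥ 1, the first-moment bound is inconclusive at n = 2181; it does NOT by itself certify R_5(9) > 2181.

E[X] = 121065408210556393916816/116415321826934814453125 ≈ 1.039944; E[X] ≥ 1; first-moment method inconclusive here.


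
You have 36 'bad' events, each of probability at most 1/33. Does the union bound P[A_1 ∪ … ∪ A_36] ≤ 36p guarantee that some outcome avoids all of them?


Union bound: P[∪_{i=1}^{36} A_i] ≤ Σ_i P[A_i] ≤ 36·p = 36·(1/33) = 12/11.
Numerically: 12/11 ≈ 1.091.
Is 12/11 < 1? NO.
Since the bound 12/11 is ≥ 1, the union bound is uninformative here; it does NOT by itself certify existence.

36·p = 12/11 ≈ 1.091; existence NOT certified by the union bound.


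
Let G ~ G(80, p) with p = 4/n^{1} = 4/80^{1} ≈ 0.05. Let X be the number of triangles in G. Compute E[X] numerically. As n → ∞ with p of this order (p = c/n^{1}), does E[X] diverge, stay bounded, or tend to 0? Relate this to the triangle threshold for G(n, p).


Number of potential triangles: C(80, 3) = 82160.
Each occurs with probability p³ ≈ (0.05)³ ≈ 1.250000e-04.
By linearity: E[X] = C(80, 3)·p³ ≈ 82160 · 1.250000e-04 ≈ 10.2700.
Here α = 1, so p = 4/n is exactly at the triangle threshold p ~ 1/n. Asymptotically E[X] → c³/6 = 4³/6 = 32/3 ≈ 10.6667, a bounded constant. In this regime the triangle count is asymptotically Poisson(c³/6).

E[X] ≈ 10.2700; in regime p = Θ(1/n^{1}) E[X] stays bounded (at the triangle threshold p ~ 1/n).


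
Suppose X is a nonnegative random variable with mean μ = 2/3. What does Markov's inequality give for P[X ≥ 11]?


μ = E[X] = 2/3, a = 11.
Markov: P[X ≥ 11] ≤ μ/a = (2/3)/11 = 2/33.
Numerically: ≈ 0.06061.
(Since a = 11 > μ = 0.66667, the bound 2/33 is < 1 and informative.)

P[X ≥ 11] ≤ 2/33 ≈ 0.06061.


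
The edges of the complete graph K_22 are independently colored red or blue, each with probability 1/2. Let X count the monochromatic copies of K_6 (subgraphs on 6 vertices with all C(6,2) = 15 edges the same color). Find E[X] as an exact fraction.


Let X = Σ_S X_S over the C(22, 6) = 74613 subsets S of size 6, where X_S = 1 if the K_6 on S is monochromatic.
For a fixed S, the K_6 on S has C(6, 2) = 15 edges. P[all 15 edges red] = (1/2)^15, and likewise for blue, so P[monochromatic] = 2·(1/2)^15 = 2^{1 − 15} = 1/16384.
Summing: E[X] = C(22, 6) · 2^{1 − 15} = 74613 · 1/16384 = 74613/16384.
Numerically: E[X] ≈ 4.554.

E[X] = C(22,6)·2^(1−C(6,2)) = 74613/16384 ≈ 4.554.


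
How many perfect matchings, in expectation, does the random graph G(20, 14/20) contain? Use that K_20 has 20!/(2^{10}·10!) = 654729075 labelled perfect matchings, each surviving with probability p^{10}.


K_20 has 20!/(2^{10}·10!) = 654729075 labelled perfect matchings.
For each such perfect matching H, let X_H = 1 if all 10 edges of H are present in G. Then P[X_H = 1] = p^{10} = (7/10)^{10} = 282475249/10000000000.
Summing the indicators: E[X] = Σ_H E[X_H] = 654729075 · p^{10} = 654729075 · 282475249/10000000000 = 7397790339526587/400000000.
Numerically: E[X] ≈ 1.85e+07.

E[X] = 654729075 · (7/10)^{10} = 7397790339526587/400000000 ≈ 1.85e+07.


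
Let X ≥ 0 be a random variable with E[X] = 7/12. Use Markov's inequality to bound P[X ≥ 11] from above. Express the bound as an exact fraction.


μ = E[X] = 7/12, a = 11.
Markov: P[X ≥ 11] ≤ μ/a = (7/12)/11 = 7/132.
Numerically: ≈ 0.05303.
(Since a = 11 > μ = 0.58333, the bound 7/132 is < 1 and informative.)

P[X ≥ 11] ≤ 7/132 ≈ 0.05303.


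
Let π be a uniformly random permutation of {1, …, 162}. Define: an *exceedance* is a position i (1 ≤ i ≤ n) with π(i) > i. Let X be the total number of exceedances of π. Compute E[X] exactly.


Write X = Σ_{i=1}^{162} X_i, where X_i = 1_{π(i) > i}.
For each fixed i, π(i) is uniform over {1, …, 162} (marginal of a uniform permutation), so P[π(i) > i] = (n − i)/n. Summing: Σ_{i=1}^{162} (n − i)/n = (0 + 1 + … + 161)/162 = 162(162 − 1)/(2·162) = (162 − 1)/2.
Hence E[X] = Σ_{i=1}^{162} (162 − i)/162 = 161/2 ≈ 80.500.

E[X] = 161/2 = 80.500.


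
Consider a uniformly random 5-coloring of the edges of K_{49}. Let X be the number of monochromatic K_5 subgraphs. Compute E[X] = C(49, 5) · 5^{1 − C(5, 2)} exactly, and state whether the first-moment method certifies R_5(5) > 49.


E[X] = C(49, 5) · 5^{1 − 10} = 1906884 · 5^{−9} = 1906884/1953125.
As a reduced fraction: E[X] = 1906884/1953125 ≈ 0.9763246.
Is E[X] < 1? YES.
Since E[X] < 1, there exists a 5-coloring of K_{49} with no monochromatic K_5; hence R_5(5) > 49.

E[X] = 1906884/1953125 ≈ 0.9763246; E[X] < 1, so R_5(5) > 49.


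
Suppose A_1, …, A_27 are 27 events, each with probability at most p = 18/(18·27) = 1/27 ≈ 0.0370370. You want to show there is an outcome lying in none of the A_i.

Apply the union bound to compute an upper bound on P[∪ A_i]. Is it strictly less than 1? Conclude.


Union bound: P[∪_{i=1}^{27} A_i] ≤ Σ_i P[A_i] ≤ 27·p = 27·(1/27) = 1.
Numerically: 1 ≈ 1.0000000.
Is 1 < 1? NO.
Since the bound 1 is ≥ 1, the union bound is uninformative here; it does NOT by itself certify existence.

27·p = 1 ≈ 1.0000000; existence NOT certified by the union bound.


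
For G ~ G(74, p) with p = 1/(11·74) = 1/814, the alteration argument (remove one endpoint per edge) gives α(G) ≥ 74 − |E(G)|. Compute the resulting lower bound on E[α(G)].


E[|E(G)|] = C(74, 2)·p = 2701 · (1/814) = 73/22.
E[α(G)] ≥ n − E[|E(G)|] = 74 − 73/22 = 1555/22.
Numerically: ≈ 70.68182.
(This is only a lower bound; the true E[α(G)] may be larger.)

E[α(G)] ≥ 1555/22 ≈ 70.68182.


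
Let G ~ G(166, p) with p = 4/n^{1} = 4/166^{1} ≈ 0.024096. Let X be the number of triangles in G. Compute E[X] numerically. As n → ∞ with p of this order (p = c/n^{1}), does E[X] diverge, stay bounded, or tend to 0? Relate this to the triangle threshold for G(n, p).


Number of potential triangles: C(166, 3) = 748660.
Each occurs with probability p³ ≈ (0.024096)³ ≈ 1.3991224e-05.
By linearity: E[X] = C(166, 3)·p³ ≈ 748660 · 1.3991224e-05 ≈ 10.47467.
Here α = 1, so p = 4/n is exactly at the triangle threshold p ~ 1/n. Asymptotically E[X] → c³/6 = 4³/6 = 32/3 ≈ 10.66667, a bounded constant. In this regime the triangle count is asymptotically Poisson(c³/6).

E[X] ≈ 10.47467; in regime p = Θ(1/n^{1}) E[X] stays bounded (at the triangle threshold p ~ 1/n).


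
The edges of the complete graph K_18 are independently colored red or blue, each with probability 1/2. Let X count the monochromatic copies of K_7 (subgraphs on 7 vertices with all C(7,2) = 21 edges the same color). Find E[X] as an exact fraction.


Let X = Σ_S X_S over the C(18, 7) = 31824 subsets S of size 7, where X_S = 1 if the K_7 on S is monochromatic.
For a fixed S, the K_7 on S has C(7, 2) = 21 edges. P[all 21 edges red] = (1/2)^21, and likewise for blue, so P[monochromatic] = 2·(1/2)^21 = 2^{1 − 21} = 1/1048576.
By linearity of expectation: E[X] = C(18, 7) · 2^{1 − 21} = 31824 · 1/1048576 = 1989/65536.
Numerically: E[X] ≈ 0.030350.

E[X] = C(18,7)·2^(1−C(7,2)) = 1989/65536 ≈ 0.030350.


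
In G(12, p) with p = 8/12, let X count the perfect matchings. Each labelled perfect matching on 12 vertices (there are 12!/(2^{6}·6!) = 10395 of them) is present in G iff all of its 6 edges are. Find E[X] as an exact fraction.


K_12 has 12!/(2^{6}·6!) = 10395 labelled perfect matchings.
For each such perfect matching H, let X_H = 1 if all 6 edges of H are present in G. Then P[X_H = 1] = p^{6} = (2/3)^{6} = 64/729.
Summing the indicators: E[X] = Σ_H E[X_H] = 10395 · p^{6} = 10395 · 64/729 = 24640/27.
Numerically: E[X] ≈ 912.59.

E[X] = 10395 · (2/3)^{6} = 24640/27 ≈ 912.59.


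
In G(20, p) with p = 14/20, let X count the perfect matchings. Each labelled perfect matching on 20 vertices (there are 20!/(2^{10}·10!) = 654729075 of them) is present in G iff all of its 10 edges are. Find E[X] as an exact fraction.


K_20 has 20!/(2^{10}·10!) = 654729075 labelled perfect matchings.
For each such perfect matching H, let X_H = 1 if all 10 edges of H are present in G. Then P[X_H = 1] = p^{10} = (7/10)^{10} = 282475249/10000000000.
By linearity: E[X] = Σ_H E[X_H] = 654729075 · p^{10} = 654729075 · 282475249/10000000000 = 7397790339526587/400000000.
Numerically: E[X] ≈ 1.85e+07.

E[X] = 654729075 · (7/10)^{10} = 7397790339526587/400000000 ≈ 1.85e+07.


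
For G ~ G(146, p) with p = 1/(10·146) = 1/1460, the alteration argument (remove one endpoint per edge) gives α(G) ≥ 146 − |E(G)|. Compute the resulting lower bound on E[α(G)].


E[|E(G)|] = C(146, 2)·p = 10585 · (1/1460) = 29/4.
E[α(G)] ≥ n − E[|E(G)|] = 146 − 29/4 = 555/4.
Numerically: ≈ 138.750000.
(This is only a lower bound; the true E[α(G)] may be larger.)

E[α(G)] ≥ 555/4 ≈ 138.750000.


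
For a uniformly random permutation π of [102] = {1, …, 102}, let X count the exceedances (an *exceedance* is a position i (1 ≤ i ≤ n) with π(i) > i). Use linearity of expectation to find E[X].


Write X = Σ_{i=1}^{102} X_i, where X_i = 1_{π(i) > i}.
For each fixed i, π(i) is uniform over {1, …, 102} (marginal of a uniform permutation), so P[π(i) > i] = (n − i)/n. Summing: Σ_{i=1}^{102} (n − i)/n = (0 + 1 + … + 101)/102 = 102(102 − 1)/(2·102) = (102 − 1)/2.
Hence E[X] = Σ_{i=1}^{102} (102 − i)/102 = 101/2 ≈ 50.5000.

E[X] = 101/2 = 50.5000.


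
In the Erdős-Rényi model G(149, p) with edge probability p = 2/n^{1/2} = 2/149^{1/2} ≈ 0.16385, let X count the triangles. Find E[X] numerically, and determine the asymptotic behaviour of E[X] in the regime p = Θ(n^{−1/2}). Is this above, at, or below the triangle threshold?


Number of potential triangles: C(149, 3) = 540274.
Each occurs with probability p³ ≈ (0.16385)³ ≈ 4.3985606e-03.
By linearity: E[X] = C(149, 3)·p³ ≈ 540274 · 4.3985606e-03 ≈ 2376.42796.
Since α = 1/2 < 1, p = c/n^{1/2} ≫ 1/n is above the triangle threshold p ~ 1/n. Asymptotically E[X] ~ (c³/6)·n^{3(1−α)} = (2³/6)·n^{1.5} → ∞; triangles are abundant w.h.p.

E[X] ≈ 2376.42796; in regime p = Θ(1/n^{1/2}) E[X] diverges (above the triangle threshold p ~ 1/n).


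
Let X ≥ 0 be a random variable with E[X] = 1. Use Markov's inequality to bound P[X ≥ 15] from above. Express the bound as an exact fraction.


μ = E[X] = 1, a = 15.
Markov: P[X ≥ 15] ≤ μ/a = (1)/15 = 1/15.
Numerically: ≈ 0.066667.
(Since a = 15 > μ = 1.000000, the bound 1/15 is < 1 and informative.)

P[X ≥ 15] ≤ 1/15 ≈ 0.066667.


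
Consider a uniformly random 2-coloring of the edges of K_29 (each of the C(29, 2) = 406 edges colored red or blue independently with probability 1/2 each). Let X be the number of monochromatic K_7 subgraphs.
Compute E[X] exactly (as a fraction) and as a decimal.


Let X = Σ_S X_S over the C(29, 7) = 1560780 subsets S of size 7, where X_S = 1 if the K_7 on S is monochromatic.
For a fixed S, the K_7 on S has C(7, 2) = 21 edges. P[all 21 edges red] = (1/2)^21, and likewise for blue, so P[monochromatic] = 2·(1/2)^21 = 2^{1 − 21} = 1/1048576.
By linearity of expectation: E[X] = C(29, 7) · 2^{1 − 21} = 1560780 · 1/1048576 = 390195/262144.
Numerically: E[X] ≈ 1.4885.

E[X] = C(29,7)·2^(1−C(7,2)) = 390195/262144 ≈ 1.4885.


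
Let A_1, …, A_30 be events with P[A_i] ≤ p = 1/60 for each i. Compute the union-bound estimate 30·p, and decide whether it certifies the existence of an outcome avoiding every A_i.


Union bound: P[∪_{i=1}^{30} A_i] ≤ Σ_i P[A_i] ≤ 30·p = 30·(1/60) = 1/2.
Numerically: 1/2 ≈ 0.500000.
Is 1/2 < 1? YES.
Since P[∪ A_i] ≤ 1/2 < 1, the complement has P[∩ A_i^c] ≥ 1 − 1/2 = 1/2 > 0, so some outcome avoids every A_i.

30·p = 1/2 ≈ 0.500000; existence CERTIFIED by the union bound.


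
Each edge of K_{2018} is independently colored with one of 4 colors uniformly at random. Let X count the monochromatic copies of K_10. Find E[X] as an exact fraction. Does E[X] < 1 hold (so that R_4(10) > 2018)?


E[X] = C(2018, 10) · 4^{1 − 45} = 301820606687612220663963508 · 4^{−44} = 301820606687612220663963508/309485009821345068724781056.
As a reduced fraction: E[X] = 75455151671903055165990877/77371252455336267181195264 ≈ 0.9752.
Is E[X] < 1? YES.
Since E[X] < 1, there exists a 4-coloring of K_{2018} with no monochromatic K_10; hence R_4(10) > 2018.

E[X] = 75455151671903055165990877/77371252455336267181195264 ≈ 0.9752; E[X] < 1, so R_4(10) > 2018.


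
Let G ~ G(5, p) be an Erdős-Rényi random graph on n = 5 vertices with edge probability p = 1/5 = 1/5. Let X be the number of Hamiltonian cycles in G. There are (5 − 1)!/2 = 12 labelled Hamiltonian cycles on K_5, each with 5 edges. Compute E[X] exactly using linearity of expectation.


K_5 has (5 − 1)!/2 = 12 labelled Hamiltonian cycles.
For each such Hamiltonian cycle H, let X_H = 1 if all 5 edges of H are present in G. Then P[X_H = 1] = p^{5} = (1/5)^{5} = 1/3125.
By linearity: E[X] = Σ_H E[X_H] = 12 · p^{5} = 12 · 1/3125 = 12/3125.
Numerically: E[X] ≈ 0.00384.

E[X] = 12 · (1/5)^{5} = 12/3125 ≈ 0.00384.


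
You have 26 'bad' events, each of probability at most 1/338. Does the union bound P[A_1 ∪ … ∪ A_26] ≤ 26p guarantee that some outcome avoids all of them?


Union bound: P[∪_{i=1}^{26} A_i] ≤ Σ_i P[A_i] ≤ 26·p = 26·(1/338) = 1/13.
Numerically: 1/13 ≈ 0.07692.
Is 1/13 < 1? YES.
Since P[∪ A_i] ≤ 1/13 < 1, the complement has P[∩ A_i^c] ≥ 1 − 1/13 = 12/13 > 0, so some outcome avoids every A_i.

26·p = 1/13 ≈ 0.07692; existence CERTIFIED by the union bound.


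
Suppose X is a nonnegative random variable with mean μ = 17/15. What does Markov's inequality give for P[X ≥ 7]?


μ = E[X] = 17/15, a = 7.
Markov: P[X ≥ 7] ≤ μ/a = (17/15)/7 = 17/105.
Numerically: ≈ 0.162.
(Since a = 7 > μ = 1.133, the bound 17/105 is < 1 and informative.)

P[X ≥ 7] ≤ 17/105 ≈ 0.162.


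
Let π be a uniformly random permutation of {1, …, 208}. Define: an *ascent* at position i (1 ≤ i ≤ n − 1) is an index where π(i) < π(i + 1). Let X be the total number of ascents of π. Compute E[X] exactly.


Write X = Σ X_I over i = 1, …, 207, with X_I the indicator of one ascent.
There are 207 indicators.
For each fixed i, the pair (π(i), π(i+1)) is a uniformly random ordered pair of distinct values from {1, …, 208}; by symmetry P[π(i) < π(i+1)] = 1/2.
By linearity: E[X] = 207 · (1/2) = (208 − 1) · (1/2) = 207/2 ≈ 103.500000.

E[X] = 207/2 = 103.500000.


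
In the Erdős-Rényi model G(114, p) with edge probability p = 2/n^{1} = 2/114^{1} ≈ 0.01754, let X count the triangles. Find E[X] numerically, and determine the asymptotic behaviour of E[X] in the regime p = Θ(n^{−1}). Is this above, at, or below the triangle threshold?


Number of potential triangles: C(114, 3) = 240464.
Each occurs with probability p³ ≈ (0.01754)³ ≈ 5.399772e-06.
By linearity: E[X] = C(114, 3)·p³ ≈ 240464 · 5.399772e-06 ≈ 1.2985.
Here α = 1, so p = 2/n is exactly at the triangle threshold p ~ 1/n. Asymptotically E[X] → c³/6 = 2³/6 = 4/3 ≈ 1.3333, a bounded constant. In this regime the triangle count is asymptotically Poisson(c³/6).

E[X] ≈ 1.2985; in regime p = Θ(1/n^{1}) E[X] stays bounded (at the triangle threshold p ~ 1/n).


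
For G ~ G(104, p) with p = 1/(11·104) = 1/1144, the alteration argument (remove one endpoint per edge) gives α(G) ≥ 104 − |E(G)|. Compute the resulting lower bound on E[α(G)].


E[|E(G)|] = C(104, 2)·p = 5356 · (1/1144) = 103/22.
E[α(G)] ≥ n − E[|E(G)|] = 104 − 103/22 = 2185/22.
Numerically: ≈ 99.3182.
(This is only a lower bound; the true E[α(G)] may be larger.)

E[α(G)] ≥ 2185/22 ≈ 99.3182.


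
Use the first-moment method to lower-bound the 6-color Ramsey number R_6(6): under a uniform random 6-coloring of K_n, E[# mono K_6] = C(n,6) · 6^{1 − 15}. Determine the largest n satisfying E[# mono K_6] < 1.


We need C(n, 6) · 6^{1 − 15} < 1, i.e. C(n, 6) < 6^{15 − 1} = 78364164096.
Check values of n near the boundary:
  n = 192: C(192, 6) = 64300886496; 64300886496 < 78364164096? YES
  n = 193: C(193, 6) = 66364016544; 66364016544 < 78364164096? YES
  n = 194: C(194, 6) = 68482017072; 68482017072 < 78364164096? YES
  n = 195: C(195, 6) = 70656049360; 70656049360 < 78364164096? YES
  n = 196: C(196, 6) = 72887293024; 72887293024 < 78364164096? YES
  n = 197: C(197, 6) = 75176946208; 75176946208 < 78364164096? YES
  n = 198: C(198, 6) = 77526225777; 77526225777 < 78364164096? YES
  n = 199: C(199, 6) = 79936367511; 79936367511 < 78364164096? NO
  n = 200: C(200, 6) = 82408626300; 82408626300 < 78364164096? NO
The largest n with C(n, 6) < 78364164096 is n = 198 (where E[X] = 25842075259/26121388032 ≈ 0.9893071). Hence R_6(6) > 198, i.e. R_6(6) ≥ 199.

Largest n = 198; hence R_6(6) > 198.


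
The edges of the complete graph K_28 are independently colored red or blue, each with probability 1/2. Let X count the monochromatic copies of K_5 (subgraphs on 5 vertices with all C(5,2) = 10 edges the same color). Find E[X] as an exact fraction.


Let X = Σ_S X_S over the C(28, 5) = 98280 subsets S of size 5, where X_S = 1 if the K_5 on S is monochromatic.
For a fixed S, the K_5 on S has C(5, 2) = 10 edges. P[all 10 edges red] = (1/2)^10, and likewise for blue, so P[monochromatic] = 2·(1/2)^10 = 2^{1 − 10} = 1/512.
By linearity: E[X] = C(28, 5) · 2^{1 − 10} = 98280 · 1/512 = 12285/64.
Numerically: E[X] ≈ 191.953.

E[X] = C(28,5)·2^(1−C(5,2)) = 12285/64 ≈ 191.953.


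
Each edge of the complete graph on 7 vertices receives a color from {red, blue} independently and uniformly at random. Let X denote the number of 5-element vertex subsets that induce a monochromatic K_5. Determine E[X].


Let X = Σ_S X_S over the C(7, 5) = 21 subsets S of size 5, where X_S = 1 if the K_5 on S is monochromatic.
For a fixed S, the K_5 on S has C(5, 2) = 10 edges. P[all 10 edges red] = (1/2)^10, and likewise for blue, so P[monochromatic] = 2·(1/2)^10 = 2^{1 − 10} = 1/512.
By linearity: E[X] = C(7, 5) · 2^{1 − 10} = 21 · 1/512 = 21/512.
Numerically: E[X] ≈ 0.041.

E[X] = C(7,5)·2^(1−C(5,2)) = 21/512 ≈ 0.041.


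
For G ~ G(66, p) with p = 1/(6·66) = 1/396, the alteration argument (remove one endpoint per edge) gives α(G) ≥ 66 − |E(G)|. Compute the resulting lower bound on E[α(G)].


E[|E(G)|] = C(66, 2)·p = 2145 · (1/396) = 65/12.
E[α(G)] ≥ n − E[|E(G)|] = 66 − 65/12 = 727/12.
Numerically: ≈ 60.5833.
(This is only a lower bound; the true E[α(G)] may be larger.)

E[α(G)] ≥ 727/12 ≈ 60.5833.


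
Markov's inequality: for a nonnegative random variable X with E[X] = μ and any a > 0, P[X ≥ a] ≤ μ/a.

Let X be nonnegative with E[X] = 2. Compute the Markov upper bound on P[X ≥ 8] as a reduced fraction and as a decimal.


μ = E[X] = 2, a = 8.
Markov: P[X ≥ 8] ≤ μ/a = (2)/8 = 1/4.
Numerically: ≈ 0.25000.
(Since a = 8 > μ = 2.00000, the bound 1/4 is < 1 and informative.)

P[X ≥ 8] ≤ 1/4 ≈ 0.25000.


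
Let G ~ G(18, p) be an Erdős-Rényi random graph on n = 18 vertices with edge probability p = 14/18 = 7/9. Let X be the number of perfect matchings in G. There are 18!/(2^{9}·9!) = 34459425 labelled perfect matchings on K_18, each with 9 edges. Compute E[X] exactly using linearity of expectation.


K_18 has 18!/(2^{9}·9!) = 34459425 labelled perfect matchings.
For each such perfect matching H, let X_H = 1 if all 9 edges of H are present in G. Then P[X_H = 1] = p^{9} = (7/9)^{9} = 40353607/387420489.
Summing the indicators: E[X] = Σ_H E[X_H] = 34459425 · p^{9} = 34459425 · 40353607/387420489 = 17167433257975/4782969.
Numerically: E[X] ≈ 3.589e+06.

E[X] = 34459425 · (7/9)^{9} = 17167433257975/4782969 ≈ 3.589e+06.


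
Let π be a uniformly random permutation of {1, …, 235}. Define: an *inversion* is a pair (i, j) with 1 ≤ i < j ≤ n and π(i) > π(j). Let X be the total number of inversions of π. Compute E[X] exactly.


Write X = Σ X_I over the C(235, 2) = 27495 pairs i < j, with X_I the indicator of one inversion.
There are 27495 indicators.
For each fixed pair i < j, the values π(i) and π(j) are two distinct elements of {1, …, 235} in uniformly random order; by symmetry P[π(i) > π(j)] = 1/2.
By linearity: E[X] = 27495 · (1/2) = C(235, 2) · (1/2) = 27495/2 = 27495/2 ≈ 13747.50000.

E[X] = 27495/2 = 13747.50000.


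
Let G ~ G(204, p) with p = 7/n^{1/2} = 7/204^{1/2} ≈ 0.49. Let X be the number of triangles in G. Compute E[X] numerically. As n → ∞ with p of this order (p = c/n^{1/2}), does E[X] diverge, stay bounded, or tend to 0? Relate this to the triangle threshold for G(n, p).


Number of potential triangles: C(204, 3) = 1394204.
Each occurs with probability p³ ≈ (0.49)³ ≈ 1.17720e-01.
By linearity: E[X] = C(204, 3)·p³ ≈ 1394204 · 1.17720e-01 ≈ 164125.172.
Since α = 1/2 < 1, p = c/n^{1/2} ≫ 1/n is above the triangle threshold p ~ 1/n. Asymptotically E[X] ~ (c³/6)·n^{3(1−α)} = (7³/6)·n^{1.5} → ∞; triangles are abundant w.h.p.

E[X] ≈ 164125.172; in regime p = Θ(1/n^{1/2}) E[X] diverges (above the triangle threshold p ~ 1/n).


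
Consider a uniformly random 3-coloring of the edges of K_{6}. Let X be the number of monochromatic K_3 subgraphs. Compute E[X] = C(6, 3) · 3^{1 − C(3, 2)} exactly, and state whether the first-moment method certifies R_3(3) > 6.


E[X] = C(6, 3) · 3^{1 − 3} = 20 · 3^{−2} = 20/9.
As a reduced fraction: E[X] = 20/9 ≈ 2.22222.
Is E[X] < 1? NO.
Since E[X] ≥ 1, the first-moment bound is inconclusive at n = 6; it does NOT by itself certify R_3(3) > 6.

E[X] = 20/9 ≈ 2.22222; E[X] ≥ 1; first-moment method inconclusive here.


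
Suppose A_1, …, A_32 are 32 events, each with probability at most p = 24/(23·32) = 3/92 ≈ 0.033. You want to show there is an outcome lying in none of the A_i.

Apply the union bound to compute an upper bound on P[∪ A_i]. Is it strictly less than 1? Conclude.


Union bound: P[∪_{i=1}^{32} A_i] ≤ Σ_i P[A_i] ≤ 32·p = 32·(3/92) = 24/23.
Numerically: 24/23 ≈ 1.043.
Is 24/23 < 1? NO.
Since the bound 24/23 is ≥ 1, the union bound is uninformative here; it does NOT by itself certify existence.

32·p = 24/23 ≈ 1.043; existence NOT certified by the union bound.


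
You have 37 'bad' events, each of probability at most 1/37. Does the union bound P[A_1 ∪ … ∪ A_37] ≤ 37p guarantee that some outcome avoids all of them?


Union bound: P[∪_{i=1}^{37} A_i] ≤ Σ_i P[A_i] ≤ 37·p = 37·(1/37) = 1.
Numerically: 1 ≈ 1.0000000.
Is 1 < 1? NO.
Since the bound 1 is ≥ 1, the union bound is uninformative here; it does NOT by itself certify existence.

37·p = 1 ≈ 1.0000000; existence NOT certified by the union bound.


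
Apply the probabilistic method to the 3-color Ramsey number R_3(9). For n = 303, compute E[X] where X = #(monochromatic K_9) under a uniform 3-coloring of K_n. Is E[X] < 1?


E[X] = C(303, 9) · 3^{1 − 36} = 52617706925494425 · 3^{−35} = 52617706925494425/50031545098999707.
As a reduced fraction: E[X] = 17539235641831475/16677181699666569 ≈ 1.052.
Is E[X] < 1? NO.
Since E[X] ≥ 1, the first-moment bound is inconclusive at n = 303; it does NOT by itself certify R_3(9) > 303.

E[X] = 17539235641831475/16677181699666569 ≈ 1.052; E[X] ≥ 1; first-moment method inconclusive here.


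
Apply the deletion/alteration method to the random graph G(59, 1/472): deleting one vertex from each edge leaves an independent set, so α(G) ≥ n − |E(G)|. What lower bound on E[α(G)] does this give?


E[|E(G)|] = C(59, 2)·p = 1711 · (1/472) = 29/8.
E[α(G)] ≥ n − E[|E(G)|] = 59 − 29/8 = 443/8.
Numerically: ≈ 55.37500.
(This is only a lower bound; the true E[α(G)] may be larger.)

E[α(G)] ≥ 443/8 ≈ 55.37500.


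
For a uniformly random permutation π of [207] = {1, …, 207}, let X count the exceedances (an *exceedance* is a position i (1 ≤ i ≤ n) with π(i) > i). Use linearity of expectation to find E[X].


Write X = Σ_{i=1}^{207} X_i, where X_i = 1_{π(i) > i}.
For each fixed i, π(i) is uniform over {1, …, 207} (marginal of a uniform permutation), so P[π(i) > i] = (n − i)/n. Summing: Σ_{i=1}^{207} (n − i)/n = (0 + 1 + … + 206)/207 = 207(207 − 1)/(2·207) = (207 − 1)/2.
Hence E[X] = Σ_{i=1}^{207} (207 − i)/207 = 103 ≈ 103.00000.

E[X] = 103 = 103.00000.


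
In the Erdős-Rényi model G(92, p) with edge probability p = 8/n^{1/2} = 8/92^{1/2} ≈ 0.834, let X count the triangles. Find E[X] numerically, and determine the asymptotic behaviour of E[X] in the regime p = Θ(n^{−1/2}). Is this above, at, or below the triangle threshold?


Number of potential triangles: C(92, 3) = 125580.
Each occurs with probability p³ ≈ (0.834)³ ≈ 5.80214e-01.
By linearity: E[X] = C(92, 3)·p³ ≈ 125580 · 5.80214e-01 ≈ 72863.277.
Since α = 1/2 < 1, p = c/n^{1/2} ≫ 1/n is above the triangle threshold p ~ 1/n. Asymptotically E[X] ~ (c³/6)·n^{3(1−α)} = (8³/6)·n^{1.5} → ∞; triangles are abundant w.h.p.

E[X] ≈ 72863.277; in regime p = Θ(1/n^{1/2}) E[X] diverges (above the triangle threshold p ~ 1/n).


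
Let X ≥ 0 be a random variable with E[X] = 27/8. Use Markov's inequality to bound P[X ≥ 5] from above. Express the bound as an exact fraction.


μ = E[X] = 27/8, a = 5.
Markov: P[X ≥ 5] ≤ μ/a = (27/8)/5 = 27/40.
Numerically: ≈ 0.675.
(Since a = 5 > μ = 3.375, the bound 27/40 is < 1 and informative.)

P[X ≥ 5] ≤ 27/40 ≈ 0.675.


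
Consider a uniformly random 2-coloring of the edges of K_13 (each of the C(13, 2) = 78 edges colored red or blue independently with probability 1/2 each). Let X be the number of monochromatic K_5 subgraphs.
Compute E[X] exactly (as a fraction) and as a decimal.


Let X = Σ_S X_S over the C(13, 5) = 1287 subsets S of size 5, where X_S = 1 if the K_5 on S is monochromatic.
For a fixed S, the K_5 on S has C(5, 2) = 10 edges. P[all 10 edges red] = (1/2)^10, and likewise for blue, so P[monochromatic] = 2·(1/2)^10 = 2^{1 − 10} = 1/512.
By linearity: E[X] = C(13, 5) · 2^{1 − 10} = 1287 · 1/512 = 1287/512.
Numerically: E[X] ≈ 2.51367.

E[X] = C(13,5)·2^(1−C(5,2)) = 1287/512 ≈ 2.51367.


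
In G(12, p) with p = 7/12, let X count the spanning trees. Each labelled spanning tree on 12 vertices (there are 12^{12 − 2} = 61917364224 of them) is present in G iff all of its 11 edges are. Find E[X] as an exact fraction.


K_12 has 12^{12 − 2} = 61917364224 labelled spanning trees.
For each such spanning tree H, let X_H = 1 if all 11 edges of H are present in G. Then P[X_H = 1] = p^{11} = (7/12)^{11} = 1977326743/743008370688.
By linearity: E[X] = Σ_H E[X_H] = 61917364224 · p^{11} = 61917364224 · 1977326743/743008370688 = 1977326743/12.
Numerically: E[X] ≈ 1.64777e+08.

E[X] = 61917364224 · (7/12)^{11} = 1977326743/12 ≈ 1.64777e+08.


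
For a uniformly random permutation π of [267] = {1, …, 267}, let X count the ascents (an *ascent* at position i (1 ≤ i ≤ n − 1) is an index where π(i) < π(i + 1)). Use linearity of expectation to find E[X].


Write X = Σ X_I over i = 1, …, 266, with X_I the indicator of one ascent.
There are 266 indicators.
For each fixed i, the pair (π(i), π(i+1)) is a uniformly random ordered pair of distinct values from {1, …, 267}; by symmetry P[π(i) < π(i+1)] = 1/2.
By linearity: E[X] = 266 · (1/2) = (267 − 1) · (1/2) = 133 ≈ 133.0000.

E[X] = 133 = 133.0000.


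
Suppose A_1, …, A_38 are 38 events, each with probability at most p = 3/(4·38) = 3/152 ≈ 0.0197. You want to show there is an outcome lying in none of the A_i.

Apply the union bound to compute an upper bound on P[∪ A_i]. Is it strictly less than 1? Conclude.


Union bound: P[∪_{i=1}^{38} A_i] ≤ Σ_i P[A_i] ≤ 38·p = 38·(3/152) = 3/4.
Numerically: 3/4 ≈ 0.7500.
Is 3/4 < 1? YES.
Since P[∪ A_i] ≤ 3/4 < 1, the complement has P[∩ A_i^c] ≥ 1 − 3/4 = 1/4 > 0, so some outcome avoids every A_i.

38·p = 3/4 ≈ 0.7500; existence CERTIFIED by the union bound.


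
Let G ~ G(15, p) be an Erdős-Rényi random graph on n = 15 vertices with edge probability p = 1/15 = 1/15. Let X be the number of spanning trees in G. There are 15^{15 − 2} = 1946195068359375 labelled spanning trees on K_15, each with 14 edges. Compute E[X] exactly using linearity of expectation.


K_15 has 15^{15 − 2} = 1946195068359375 labelled spanning trees.
For each such spanning tree H, let X_H = 1 if all 14 edges of H are present in G. Then P[X_H = 1] = p^{14} = (1/15)^{14} = 1/29192926025390625.
By linearity of expectation: E[X] = Σ_H E[X_H] = 1946195068359375 · p^{14} = 1946195068359375 · 1/29192926025390625 = 1/15.
Numerically: E[X] ≈ 0.066667.

E[X] = 1946195068359375 · (1/15)^{14} = 1/15 ≈ 0.066667.


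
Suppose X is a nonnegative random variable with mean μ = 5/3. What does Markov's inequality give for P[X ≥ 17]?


μ = E[X] = 5/3, a = 17.
Markov: P[X ≥ 17] ≤ μ/a = (5/3)/17 = 5/51.
Numerically: ≈ 0.098.
(Since a = 17 > μ = 1.667, the bound 5/51 is < 1 and informative.)

P[X ≥ 17] ≤ 5/51 ≈ 0.098.


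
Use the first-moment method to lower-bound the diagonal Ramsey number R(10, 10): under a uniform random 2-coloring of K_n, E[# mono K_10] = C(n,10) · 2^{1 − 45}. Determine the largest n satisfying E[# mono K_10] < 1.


We need C(n, 10) · 2^{1 − 45} < 1, i.e. C(n, 10) < 2^{45 − 1} = 17592186044416.
Check values of n near the boundary:
  n = 95: C(95, 10) = 10104934117421; 10104934117421 < 17592186044416? YES
  n = 96: C(96, 10) = 11279926456656; 11279926456656 < 17592186044416? YES
  n = 97: C(97, 10) = 12576469727536; 12576469727536 < 17592186044416? YES
  n = 98: C(98, 10) = 14005614014756; 14005614014756 < 17592186044416? YES
  n = 99: C(99, 10) = 15579278510796; 15579278510796 < 17592186044416? YES
  n = 100: C(100, 10) = 17310309456440; 17310309456440 < 17592186044416? YES
  n = 101: C(101, 10) = 19212541264840; 19212541264840 < 17592186044416? NO
  n = 102: C(102, 10) = 21300860967540; 21300860967540 < 17592186044416? NO
The largest n with C(n, 10) < 17592186044416 is n = 100 (where E[X] = 2163788682055/2199023255552 ≈ 0.9839772). Hence R(10, 10) > 100, i.e. R(10, 10) ≥ 101.

Largest n = 100; hence R(10, 10) > 100.


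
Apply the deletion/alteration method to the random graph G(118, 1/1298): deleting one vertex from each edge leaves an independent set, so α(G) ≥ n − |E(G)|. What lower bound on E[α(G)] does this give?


E[|E(G)|] = C(118, 2)·p = 6903 · (1/1298) = 117/22.
E[α(G)] ≥ n − E[|E(G)|] = 118 − 117/22 = 2479/22.
Numerically: ≈ 112.682.
(This is only a lower bound; the true E[α(G)] may be larger.)

E[α(G)] ≥ 2479/22 ≈ 112.682.


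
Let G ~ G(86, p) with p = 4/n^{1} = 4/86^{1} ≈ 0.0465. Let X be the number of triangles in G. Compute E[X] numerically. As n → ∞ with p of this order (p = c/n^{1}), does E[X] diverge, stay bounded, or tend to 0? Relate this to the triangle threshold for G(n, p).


Number of potential triangles: C(86, 3) = 102340.
Each occurs with probability p³ ≈ (0.0465)³ ≈ 1.00620e-04.
By linearity: E[X] = C(86, 3)·p³ ≈ 102340 · 1.00620e-04 ≈ 10.297.
Here α = 1, so p = 4/n is exactly at the triangle threshold p ~ 1/n. Asymptotically E[X] → c³/6 = 4³/6 = 32/3 ≈ 10.667, a bounded constant. In this regime the triangle count is asymptotically Poisson(c³/6).

E[X] ≈ 10.297; in regime p = Θ(1/n^{1}) E[X] stays bounded (at the triangle threshold p ~ 1/n).


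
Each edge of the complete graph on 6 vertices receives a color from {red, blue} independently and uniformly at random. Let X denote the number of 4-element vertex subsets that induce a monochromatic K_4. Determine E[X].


Let X = Σ_S X_S over the C(6, 4) = 15 subsets S of size 4, where X_S = 1 if the K_4 on S is monochromatic.
For a fixed S, the K_4 on S has C(4, 2) = 6 edges. P[all 6 edges red] = (1/2)^6, and likewise for blue, so P[monochromatic] = 2·(1/2)^6 = 2^{1 − 6} = 1/32.
Summing: E[X] = C(6, 4) · 2^{1 − 6} = 15 · 1/32 = 15/32.
Numerically: E[X] ≈ 0.4688.

E[X] = C(6,4)·2^(1−C(4,2)) = 15/32 ≈ 0.4688.


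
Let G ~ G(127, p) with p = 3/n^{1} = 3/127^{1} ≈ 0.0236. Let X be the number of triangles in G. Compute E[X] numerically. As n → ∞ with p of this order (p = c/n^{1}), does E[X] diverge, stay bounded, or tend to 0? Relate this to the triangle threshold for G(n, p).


Number of potential triangles: C(127, 3) = 333375.
Each occurs with probability p³ ≈ (0.0236)³ ≈ 1.31811e-05.
By linearity: E[X] = C(127, 3)·p³ ≈ 333375 · 1.31811e-05 ≈ 4.394.
Here α = 1, so p = 3/n is exactly at the triangle threshold p ~ 1/n. Asymptotically E[X] → c³/6 = 3³/6 = 9/2 ≈ 4.500, a bounded constant. In this regime the triangle count is asymptotically Poisson(c³/6).

E[X] ≈ 4.394; in regime p = Θ(1/n^{1}) E[X] stays bounded (at the triangle threshold p ~ 1/n).
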